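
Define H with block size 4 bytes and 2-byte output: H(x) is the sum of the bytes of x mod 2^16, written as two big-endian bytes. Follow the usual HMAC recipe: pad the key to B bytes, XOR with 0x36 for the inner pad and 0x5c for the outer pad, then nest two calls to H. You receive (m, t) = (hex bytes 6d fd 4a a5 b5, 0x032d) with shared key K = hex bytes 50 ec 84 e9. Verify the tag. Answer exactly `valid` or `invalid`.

valid

Key hex bytes 50 ec 84 e9 is exactly B = 4 bytes: K' = 50 ec 84 e9.
K' ⊕ ipad = 66 da b2 df; K' ⊕ opad = 0c b0 d8 b5.
Inner hash: sum = 102+218+178+223+109+253+74+165+181 = 1503 → 05 df.
Outer hash (recomputed tag): sum = 12+176+216+181+5+223 = 813 → 03 2d.
Recomputed tag = 032d; claimed = 032d → match.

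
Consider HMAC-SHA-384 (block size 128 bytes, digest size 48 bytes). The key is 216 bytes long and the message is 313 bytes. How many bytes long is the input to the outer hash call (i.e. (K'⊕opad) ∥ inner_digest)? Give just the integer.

Key is 216 > 128 bytes, so it is hashed to 48 bytes then zero-padded to 128: |K'| = 128.
Outer input = (K'⊕opad) ∥ H(inner) → 128 + 48 = 176 bytes.

176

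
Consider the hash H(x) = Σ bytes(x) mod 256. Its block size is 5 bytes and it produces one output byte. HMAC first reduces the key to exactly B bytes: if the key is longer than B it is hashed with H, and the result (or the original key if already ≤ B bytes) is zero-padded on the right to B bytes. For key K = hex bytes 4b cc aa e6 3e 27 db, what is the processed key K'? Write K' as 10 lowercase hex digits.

e700000000

|K| = 7 > B = 5, so first hash the key.
H(K): sum = 75+204+170+230+62+39+219 = 999; mod 256 = 231 → e7.
Zero-pad H(K) = e7 to 5 bytes: K' = e7 00 00 00 00.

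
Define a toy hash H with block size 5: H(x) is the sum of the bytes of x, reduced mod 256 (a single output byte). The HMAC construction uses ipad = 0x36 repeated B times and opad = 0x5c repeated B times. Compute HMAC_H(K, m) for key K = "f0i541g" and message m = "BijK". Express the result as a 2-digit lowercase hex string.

3a

Key "f0i541g" = 66 30 69 35 34 31 67 is 7 bytes > B = 5, so hash it first: H(key) = 00, then zero-pad to 5 bytes: K' = 00 00 00 00 00.
K' ⊕ ipad = 36 36 36 36 36.  K' ⊕ opad = 5c 5c 5c 5c 5c.
Inner input = (K'⊕ipad) ∥ m = 36 36 36 36 36 ∥ 42 69 6a 4b.
Inner hash: sum = 54+54+54+54+54+66+105+106+75 = 622; mod 256 = 110 → 6e.
Outer input = (K'⊕opad) ∥ inner = 5c 5c 5c 5c 5c ∥ 6e.
Outer hash (tag): sum = 92+92+92+92+92+110 = 570; mod 256 = 58 → 3a.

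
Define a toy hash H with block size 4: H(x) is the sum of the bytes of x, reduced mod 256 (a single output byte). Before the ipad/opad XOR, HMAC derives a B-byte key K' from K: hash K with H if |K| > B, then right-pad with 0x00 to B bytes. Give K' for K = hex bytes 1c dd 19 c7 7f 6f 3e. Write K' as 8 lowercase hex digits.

05000000

|K| = 7 > B = 4, so first hash the key.
H(K): sum = 28+221+25+199+127+111+62 = 773; mod 256 = 5 → 05.
Zero-pad H(K) = 05 to 4 bytes: K' = 05 00 00 00.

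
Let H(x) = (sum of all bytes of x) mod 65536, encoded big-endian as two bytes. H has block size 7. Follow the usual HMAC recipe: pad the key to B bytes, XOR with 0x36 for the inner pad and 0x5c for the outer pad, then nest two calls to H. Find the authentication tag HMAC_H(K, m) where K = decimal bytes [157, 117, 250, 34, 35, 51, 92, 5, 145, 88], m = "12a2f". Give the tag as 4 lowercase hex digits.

Key decimal bytes [157, 117, 250, 34, 35, 51, 92, 5, 145, 88] = 9d 75 fa 22 23 33 5c 05 91 58 is 10 bytes > B = 7, so hash it first: H(key) = 03 ce, then zero-pad to 7 bytes: K' = 03 ce 00 00 00 00 00.
K' ⊕ ipad = 35 f8 36 36 36 36 36.  K' ⊕ opad = 5f 92 5c 5c 5c 5c 5c.
Inner input = (K'⊕ipad) ∥ m = 35 f8 36 36 36 36 36 ∥ 31 32 61 32 66.
Inner hash: sum = 53+248+54+54+54+54+54+49+50+97+50+102 = 919 → 03 97.
Outer input = (K'⊕opad) ∥ inner = 5f 92 5c 5c 5c 5c 5c ∥ 03 97.
Outer hash (tag): sum = 95+146+92+92+92+92+92+3+151 = 855 → 03 57.

0357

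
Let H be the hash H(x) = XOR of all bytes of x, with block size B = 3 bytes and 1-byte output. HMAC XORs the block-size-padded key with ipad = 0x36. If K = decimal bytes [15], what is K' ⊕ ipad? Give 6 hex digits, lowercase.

393636

Key decimal bytes [15] = 0f is 1 byte ≤ B = 3; zero-pad to 3 bytes: K' = 0f 00 00.
XOR each byte with 0x36: 0f⊕36=39, 00⊕36=36, 00⊕36=36.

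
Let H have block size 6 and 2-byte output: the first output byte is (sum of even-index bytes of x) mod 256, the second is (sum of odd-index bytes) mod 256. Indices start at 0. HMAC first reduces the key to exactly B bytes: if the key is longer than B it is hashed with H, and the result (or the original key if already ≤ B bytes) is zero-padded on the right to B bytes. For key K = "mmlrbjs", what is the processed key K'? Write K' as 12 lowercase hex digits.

ae4900000000

|K| = 7 > B = 6, so first hash the key.
H(K): even-index sum = 430 mod 256 = 174; odd-index sum = 329 mod 256 = 73 → ae 49.
Zero-pad H(K) = ae 49 to 6 bytes: K' = ae 49 00 00 00 00.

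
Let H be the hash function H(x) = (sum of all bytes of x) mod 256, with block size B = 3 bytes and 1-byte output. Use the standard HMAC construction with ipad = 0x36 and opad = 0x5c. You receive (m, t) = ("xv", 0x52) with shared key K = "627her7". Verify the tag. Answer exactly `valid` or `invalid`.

Key "627her7" = 36 32 37 68 65 72 37 is 7 bytes > B = 3, so hash it first: H(key) = 15, then zero-pad to 3 bytes: K' = 15 00 00.
K' ⊕ ipad = 23 36 36; K' ⊕ opad = 49 5c 5c.
Inner hash: sum = 35+54+54+120+118 = 381; mod 256 = 125 → 7d.
Outer hash (recomputed tag): sum = 73+92+92+125 = 382; mod 256 = 126 → 7e.
Recomputed tag = 7e; claimed = 52 → mismatch.

invalid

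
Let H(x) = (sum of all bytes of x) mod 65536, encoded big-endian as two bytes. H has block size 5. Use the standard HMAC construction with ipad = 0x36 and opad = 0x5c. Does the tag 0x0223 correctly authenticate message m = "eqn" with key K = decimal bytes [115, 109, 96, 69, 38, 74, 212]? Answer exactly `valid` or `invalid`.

Key decimal bytes [115, 109, 96, 69, 38, 74, 212] = 73 6d 60 45 26 4a d4 is 7 bytes > B = 5, so hash it first: H(key) = 02 c9, then zero-pad to 5 bytes: K' = 02 c9 00 00 00.
K' ⊕ ipad = 34 ff 36 36 36; K' ⊕ opad = 5e 95 5c 5c 5c.
Inner hash: sum = 52+255+54+54+54+101+113+110 = 793 → 03 19.
Outer hash (recomputed tag): sum = 94+149+92+92+92+3+25 = 547 → 02 23.
Recomputed tag = 0223; claimed = 0223 → match.

valid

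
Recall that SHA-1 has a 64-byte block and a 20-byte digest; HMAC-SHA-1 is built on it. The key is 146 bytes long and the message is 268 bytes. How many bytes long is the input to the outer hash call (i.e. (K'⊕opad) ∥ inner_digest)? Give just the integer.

Key is 146 > 64 bytes, so it is hashed to 20 bytes then zero-padded to 64: |K'| = 64.
Outer input = (K'⊕opad) ∥ H(inner) → 64 + 20 = 84 bytes.

84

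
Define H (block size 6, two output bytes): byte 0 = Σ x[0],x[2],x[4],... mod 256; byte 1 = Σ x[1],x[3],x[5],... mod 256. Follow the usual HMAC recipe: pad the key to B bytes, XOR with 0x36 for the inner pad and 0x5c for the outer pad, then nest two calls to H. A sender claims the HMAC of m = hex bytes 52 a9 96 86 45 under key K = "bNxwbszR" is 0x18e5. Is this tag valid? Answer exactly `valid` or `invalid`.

Key "bNxwbszR" = 62 4e 78 77 62 73 7a 52 is 8 bytes > B = 6, so hash it first: H(key) = b6 8a, then zero-pad to 6 bytes: K' = b6 8a 00 00 00 00.
K' ⊕ ipad = 80 bc 36 36 36 36; K' ⊕ opad = ea d6 5c 5c 5c 5c.
Inner hash: even-index sum = 537 mod 256 = 25; odd-index sum = 599 mod 256 = 87 → 19 57.
Outer hash (recomputed tag): even-index sum = 443 mod 256 = 187; odd-index sum = 485 mod 256 = 229 → bb e5.
Recomputed tag = bbe5; claimed = 18e5 → mismatch.

invalid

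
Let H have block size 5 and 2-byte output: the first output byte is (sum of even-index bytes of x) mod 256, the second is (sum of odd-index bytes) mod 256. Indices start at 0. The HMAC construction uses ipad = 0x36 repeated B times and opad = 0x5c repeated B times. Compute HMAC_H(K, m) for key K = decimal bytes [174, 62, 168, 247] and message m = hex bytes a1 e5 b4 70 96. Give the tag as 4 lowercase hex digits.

f6ce

Key decimal bytes [174, 62, 168, 247] = ae 3e a8 f7 is 4 bytes ≤ B = 5; zero-pad to 5 bytes: K' = ae 3e a8 f7 00.
K' ⊕ ipad = 98 08 9e c1 36.  K' ⊕ opad = f2 62 f4 ab 5c.
Inner input = (K'⊕ipad) ∥ m = 98 08 9e c1 36 ∥ a1 e5 b4 70 96.
Inner hash: even-index sum = 705 mod 256 = 193; odd-index sum = 692 mod 256 = 180 → c1 b4.
Outer input = (K'⊕opad) ∥ inner = f2 62 f4 ab 5c ∥ c1 b4.
Outer hash (tag): even-index sum = 758 mod 256 = 246; odd-index sum = 462 mod 256 = 206 → f6 ce.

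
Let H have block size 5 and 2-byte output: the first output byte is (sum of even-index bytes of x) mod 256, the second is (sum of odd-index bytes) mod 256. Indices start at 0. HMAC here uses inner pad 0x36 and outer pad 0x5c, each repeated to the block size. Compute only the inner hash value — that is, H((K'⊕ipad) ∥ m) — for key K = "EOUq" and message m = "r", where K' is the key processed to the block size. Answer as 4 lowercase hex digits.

0c32

Key "EOUq" = 45 4f 55 71 is 4 bytes ≤ B = 5; zero-pad to 5 bytes: K' = 45 4f 55 71 00.
K' ⊕ ipad = 73 79 63 47 36.
Inner input = 73 79 63 47 36 ∥ 72.
Inner hash: even-index sum = 268 mod 256 = 12; odd-index sum = 306 mod 256 = 50 → 0c 32.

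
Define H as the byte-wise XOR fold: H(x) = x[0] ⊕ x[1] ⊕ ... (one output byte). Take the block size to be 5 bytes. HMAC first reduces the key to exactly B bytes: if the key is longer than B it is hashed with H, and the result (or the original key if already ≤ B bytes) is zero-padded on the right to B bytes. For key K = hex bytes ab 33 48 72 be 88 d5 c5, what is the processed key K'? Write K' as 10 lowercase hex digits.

|K| = 8 > B = 5, so first hash the key.
H(K): XOR ab⊕33⊕48⊕72⊕be⊕88⊕d5⊕c5 = 84.
Zero-pad H(K) = 84 to 5 bytes: K' = 84 00 00 00 00.

8400000000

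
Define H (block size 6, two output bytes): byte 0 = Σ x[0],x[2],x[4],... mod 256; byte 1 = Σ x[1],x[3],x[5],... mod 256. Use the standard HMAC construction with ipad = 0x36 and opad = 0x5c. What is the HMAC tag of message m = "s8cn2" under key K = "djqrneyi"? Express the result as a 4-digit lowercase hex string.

Key "djqrneyi" = 64 6a 71 72 6e 65 79 69 is 8 bytes > B = 6, so hash it first: H(key) = bc aa, then zero-pad to 6 bytes: K' = bc aa 00 00 00 00.
K' ⊕ ipad = 8a 9c 36 36 36 36.  K' ⊕ opad = e0 f6 5c 5c 5c 5c.
Inner input = (K'⊕ipad) ∥ m = 8a 9c 36 36 36 36 ∥ 73 38 63 6e 32.
Inner hash: even-index sum = 510 mod 256 = 254; odd-index sum = 430 mod 256 = 174 → fe ae.
Outer input = (K'⊕opad) ∥ inner = e0 f6 5c 5c 5c 5c ∥ fe ae.
Outer hash (tag): even-index sum = 662 mod 256 = 150; odd-index sum = 604 mod 256 = 92 → 96 5c.

965c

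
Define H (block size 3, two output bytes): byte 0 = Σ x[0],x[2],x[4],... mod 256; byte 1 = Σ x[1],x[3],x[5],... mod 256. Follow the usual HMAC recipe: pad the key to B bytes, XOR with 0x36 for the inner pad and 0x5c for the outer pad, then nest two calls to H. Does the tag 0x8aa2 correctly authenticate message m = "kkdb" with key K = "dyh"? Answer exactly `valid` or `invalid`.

valid

Key "dyh" = 64 79 68 is exactly B = 3 bytes: K' = 64 79 68.
K' ⊕ ipad = 52 4f 5e; K' ⊕ opad = 38 25 34.
Inner hash: even-index sum = 381 mod 256 = 125; odd-index sum = 286 mod 256 = 30 → 7d 1e.
Outer hash (recomputed tag): even-index sum = 138 mod 256 = 138; odd-index sum = 162 mod 256 = 162 → 8a a2.
Recomputed tag = 8aa2; claimed = 8aa2 → match.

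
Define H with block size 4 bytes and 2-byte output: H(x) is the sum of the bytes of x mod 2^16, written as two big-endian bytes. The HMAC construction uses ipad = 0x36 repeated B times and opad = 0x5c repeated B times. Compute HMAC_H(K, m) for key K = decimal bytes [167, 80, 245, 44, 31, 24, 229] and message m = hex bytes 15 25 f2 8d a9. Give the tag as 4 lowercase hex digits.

Key decimal bytes [167, 80, 245, 44, 31, 24, 229] = a7 50 f5 2c 1f 18 e5 is 7 bytes > B = 4, so hash it first: H(key) = 03 34, then zero-pad to 4 bytes: K' = 03 34 00 00.
K' ⊕ ipad = 35 02 36 36.  K' ⊕ opad = 5f 68 5c 5c.
Inner input = (K'⊕ipad) ∥ m = 35 02 36 36 ∥ 15 25 f2 8d a9.
Inner hash: sum = 53+2+54+54+21+37+242+141+169 = 773 → 03 05.
Outer input = (K'⊕opad) ∥ inner = 5f 68 5c 5c ∥ 03 05.
Outer hash (tag): sum = 95+104+92+92+3+5 = 391 → 01 87.

0187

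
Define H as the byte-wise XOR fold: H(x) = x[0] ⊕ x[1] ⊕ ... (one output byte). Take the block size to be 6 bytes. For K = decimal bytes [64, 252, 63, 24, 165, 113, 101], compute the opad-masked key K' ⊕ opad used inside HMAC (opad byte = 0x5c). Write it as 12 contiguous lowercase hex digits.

Key decimal bytes [64, 252, 63, 24, 165, 113, 101] = 40 fc 3f 18 a5 71 65 is 7 bytes > B = 6, so hash it first: H(key) = 2a, then zero-pad to 6 bytes: K' = 2a 00 00 00 00 00.
XOR each byte with 0x5c: 2a⊕5c=76, 00⊕5c=5c, 00⊕5c=5c, 00⊕5c=5c, 00⊕5c=5c, 00⊕5c=5c.

765c5c5c5c5c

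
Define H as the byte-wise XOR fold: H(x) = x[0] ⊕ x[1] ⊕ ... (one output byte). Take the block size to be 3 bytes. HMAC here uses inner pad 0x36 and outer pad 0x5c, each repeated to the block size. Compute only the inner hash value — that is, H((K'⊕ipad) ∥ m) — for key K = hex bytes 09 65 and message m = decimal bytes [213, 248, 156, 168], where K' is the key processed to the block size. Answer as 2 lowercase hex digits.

Key hex bytes 09 65 is 2 bytes ≤ B = 3; zero-pad to 3 bytes: K' = 09 65 00.
K' ⊕ ipad = 3f 53 36.
Inner input = 3f 53 36 ∥ d5 f8 9c a8.
Inner hash: XOR 3f⊕53⊕36⊕d5⊕f8⊕9c⊕a8 = 43.

43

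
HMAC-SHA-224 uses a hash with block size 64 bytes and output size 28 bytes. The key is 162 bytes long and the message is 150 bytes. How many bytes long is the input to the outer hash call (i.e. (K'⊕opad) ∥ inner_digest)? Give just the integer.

92

Key is 162 > 64 bytes, so it is hashed to 28 bytes then zero-padded to 64: |K'| = 64.
Outer input = (K'⊕opad) ∥ H(inner) → 64 + 28 = 92 bytes.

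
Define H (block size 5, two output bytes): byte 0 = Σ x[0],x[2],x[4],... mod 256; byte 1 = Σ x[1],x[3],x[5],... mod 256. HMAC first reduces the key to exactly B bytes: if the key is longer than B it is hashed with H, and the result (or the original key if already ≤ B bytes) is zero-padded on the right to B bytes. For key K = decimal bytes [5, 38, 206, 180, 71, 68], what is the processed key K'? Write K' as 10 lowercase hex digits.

1a1e000000

|K| = 6 > B = 5, so first hash the key.
H(K): even-index sum = 282 mod 256 = 26; odd-index sum = 286 mod 256 = 30 → 1a 1e.
Zero-pad H(K) = 1a 1e to 5 bytes: K' = 1a 1e 00 00 00.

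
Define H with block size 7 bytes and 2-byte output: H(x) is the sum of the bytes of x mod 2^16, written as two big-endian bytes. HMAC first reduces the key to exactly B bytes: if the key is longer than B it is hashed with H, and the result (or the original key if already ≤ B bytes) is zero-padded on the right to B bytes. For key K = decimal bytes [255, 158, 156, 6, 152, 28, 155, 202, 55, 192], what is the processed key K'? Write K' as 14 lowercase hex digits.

054f0000000000

|K| = 10 > B = 7, so first hash the key.
H(K): sum = 255+158+156+6+152+28+155+202+55+192 = 1359 → 05 4f.
Zero-pad H(K) = 05 4f to 7 bytes: K' = 05 4f 00 00 00 00 00.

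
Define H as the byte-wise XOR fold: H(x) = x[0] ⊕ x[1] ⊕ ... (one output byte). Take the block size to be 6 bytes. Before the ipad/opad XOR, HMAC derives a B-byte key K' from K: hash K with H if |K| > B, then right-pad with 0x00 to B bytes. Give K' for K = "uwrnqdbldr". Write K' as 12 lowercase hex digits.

130000000000

|K| = 10 > B = 6, so first hash the key.
H(K): XOR 75⊕77⊕72⊕6e⊕71⊕64⊕62⊕6c⊕64⊕72 = 13.
Zero-pad H(K) = 13 to 6 bytes: K' = 13 00 00 00 00 00.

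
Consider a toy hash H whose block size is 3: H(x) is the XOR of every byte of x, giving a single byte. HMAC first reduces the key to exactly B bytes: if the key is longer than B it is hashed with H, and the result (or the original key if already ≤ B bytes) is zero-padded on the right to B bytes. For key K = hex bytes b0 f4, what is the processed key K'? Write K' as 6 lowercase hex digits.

Key hex bytes b0 f4 is 2 bytes ≤ B = 3; zero-pad to 3 bytes: K' = b0 f4 00.

b0f400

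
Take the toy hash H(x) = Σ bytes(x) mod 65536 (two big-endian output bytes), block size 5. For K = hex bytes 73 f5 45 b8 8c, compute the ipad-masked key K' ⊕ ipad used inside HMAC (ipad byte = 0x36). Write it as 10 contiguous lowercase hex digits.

Key hex bytes 73 f5 45 b8 8c is exactly B = 5 bytes: K' = 73 f5 45 b8 8c.
XOR each byte with 0x36: 73⊕36=45, f5⊕36=c3, 45⊕36=73, b8⊕36=8e, 8c⊕36=ba.

45c3738eba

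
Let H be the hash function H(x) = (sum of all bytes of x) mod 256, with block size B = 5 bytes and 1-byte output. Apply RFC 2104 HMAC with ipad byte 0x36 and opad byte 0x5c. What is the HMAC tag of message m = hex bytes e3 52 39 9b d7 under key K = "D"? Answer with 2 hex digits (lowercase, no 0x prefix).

b2

Key "D" = 44 is 1 byte ≤ B = 5; zero-pad to 5 bytes: K' = 44 00 00 00 00.
K' ⊕ ipad = 72 36 36 36 36.  K' ⊕ opad = 18 5c 5c 5c 5c.
Inner input = (K'⊕ipad) ∥ m = 72 36 36 36 36 ∥ e3 52 39 9b d7.
Inner hash: sum = 114+54+54+54+54+227+82+57+155+215 = 1066; mod 256 = 42 → 2a.
Outer input = (K'⊕opad) ∥ inner = 18 5c 5c 5c 5c ∥ 2a.
Outer hash (tag): sum = 24+92+92+92+92+42 = 434; mod 256 = 178 → b2.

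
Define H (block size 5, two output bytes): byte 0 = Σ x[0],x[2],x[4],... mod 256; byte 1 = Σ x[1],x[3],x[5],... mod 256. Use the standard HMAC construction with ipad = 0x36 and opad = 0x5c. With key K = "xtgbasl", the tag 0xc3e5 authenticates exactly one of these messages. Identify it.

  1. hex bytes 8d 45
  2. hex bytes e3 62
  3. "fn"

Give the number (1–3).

3

Key "xtgbasl" = 78 74 67 62 61 73 6c is 7 bytes > B = 5, so hash it first: H(key) = ac 49, then zero-pad to 5 bytes: K' = ac 49 00 00 00.
K' ⊕ ipad = 9a 7f 36 36 36; K' ⊕ opad = f0 15 5c 5c 5c.
m1: inner = H(9a 7f 36 36 36 8d 45) = 4b 42; tag = H(f0 15 5c 5c 5c 4b 42) = eabc
m2: inner = H(9a 7f 36 36 36 e3 62) = 68 98; tag = H(f0 15 5c 5c 5c 68 98) = 40d9
m3: inner = H(9a 7f 36 36 36 66 6e) = 74 1b; tag = H(f0 15 5c 5c 5c 74 1b) = c3e5 ← matches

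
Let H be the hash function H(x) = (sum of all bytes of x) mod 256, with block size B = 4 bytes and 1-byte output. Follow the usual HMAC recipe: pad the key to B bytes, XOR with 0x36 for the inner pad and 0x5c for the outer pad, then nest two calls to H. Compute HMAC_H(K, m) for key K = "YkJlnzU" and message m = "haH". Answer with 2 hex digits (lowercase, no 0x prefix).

33

Key "YkJlnzU" = 59 6b 4a 6c 6e 7a 55 is 7 bytes > B = 4, so hash it first: H(key) = b7, then zero-pad to 4 bytes: K' = b7 00 00 00.
K' ⊕ ipad = 81 36 36 36.  K' ⊕ opad = eb 5c 5c 5c.
Inner input = (K'⊕ipad) ∥ m = 81 36 36 36 ∥ 68 61 48.
Inner hash: sum = 129+54+54+54+104+97+72 = 564; mod 256 = 52 → 34.
Outer input = (K'⊕opad) ∥ inner = eb 5c 5c 5c ∥ 34.
Outer hash (tag): sum = 235+92+92+92+52 = 563; mod 256 = 51 → 33.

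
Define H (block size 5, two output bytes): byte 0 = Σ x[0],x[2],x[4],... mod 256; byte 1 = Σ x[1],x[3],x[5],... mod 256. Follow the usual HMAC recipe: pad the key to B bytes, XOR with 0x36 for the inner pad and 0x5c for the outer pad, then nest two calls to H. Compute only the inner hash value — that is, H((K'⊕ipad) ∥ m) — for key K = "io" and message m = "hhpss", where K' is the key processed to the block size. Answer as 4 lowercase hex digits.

Key "io" = 69 6f is 2 bytes ≤ B = 5; zero-pad to 5 bytes: K' = 69 6f 00 00 00.
K' ⊕ ipad = 5f 59 36 36 36.
Inner input = 5f 59 36 36 36 ∥ 68 68 70 73 73.
Inner hash: even-index sum = 422 mod 256 = 166; odd-index sum = 474 mod 256 = 218 → a6 da.

a6da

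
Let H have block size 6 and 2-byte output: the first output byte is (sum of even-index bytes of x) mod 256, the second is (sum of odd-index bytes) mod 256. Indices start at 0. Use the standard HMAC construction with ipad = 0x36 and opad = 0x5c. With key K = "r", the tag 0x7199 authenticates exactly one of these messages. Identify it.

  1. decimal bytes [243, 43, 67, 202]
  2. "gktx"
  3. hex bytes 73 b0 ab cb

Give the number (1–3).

2

Key "r" = 72 is 1 byte ≤ B = 6; zero-pad to 6 bytes: K' = 72 00 00 00 00 00.
K' ⊕ ipad = 44 36 36 36 36 36; K' ⊕ opad = 2e 5c 5c 5c 5c 5c.
m1: inner = H(44 36 36 36 36 36 f3 2b 43 ca) = e6 97; tag = H(2e 5c 5c 5c 5c 5c e6 97) = ccab
m2: inner = H(44 36 36 36 36 36 67 6b 74 78) = 8b 85; tag = H(2e 5c 5c 5c 5c 5c 8b 85) = 7199 ← matches
m3: inner = H(44 36 36 36 36 36 73 b0 ab cb) = ce 1d; tag = H(2e 5c 5c 5c 5c 5c ce 1d) = b431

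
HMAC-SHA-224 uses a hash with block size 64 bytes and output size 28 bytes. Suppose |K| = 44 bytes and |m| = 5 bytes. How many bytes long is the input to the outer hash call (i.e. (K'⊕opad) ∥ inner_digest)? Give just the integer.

92

Key is 44 ≤ 64 bytes, zero-padded: |K'| = 64.
Outer input = (K'⊕opad) ∥ H(inner) → 64 + 28 = 92 bytes.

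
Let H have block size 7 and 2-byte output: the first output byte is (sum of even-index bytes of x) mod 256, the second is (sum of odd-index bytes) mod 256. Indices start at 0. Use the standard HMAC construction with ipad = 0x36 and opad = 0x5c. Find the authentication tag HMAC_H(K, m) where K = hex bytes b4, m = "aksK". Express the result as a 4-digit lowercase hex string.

72ee

Key hex bytes b4 is 1 byte ≤ B = 7; zero-pad to 7 bytes: K' = b4 00 00 00 00 00 00.
K' ⊕ ipad = 82 36 36 36 36 36 36.  K' ⊕ opad = e8 5c 5c 5c 5c 5c 5c.
Inner input = (K'⊕ipad) ∥ m = 82 36 36 36 36 36 36 ∥ 61 6b 73 4b.
Inner hash: even-index sum = 474 mod 256 = 218; odd-index sum = 374 mod 256 = 118 → da 76.
Outer input = (K'⊕opad) ∥ inner = e8 5c 5c 5c 5c 5c 5c ∥ da 76.
Outer hash (tag): even-index sum = 626 mod 256 = 114; odd-index sum = 494 mod 256 = 238 → 72 ee.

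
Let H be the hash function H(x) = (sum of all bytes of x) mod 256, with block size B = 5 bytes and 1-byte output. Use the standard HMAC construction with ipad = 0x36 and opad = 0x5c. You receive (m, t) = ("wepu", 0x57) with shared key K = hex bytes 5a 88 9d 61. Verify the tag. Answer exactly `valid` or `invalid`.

Key hex bytes 5a 88 9d 61 is 4 bytes ≤ B = 5; zero-pad to 5 bytes: K' = 5a 88 9d 61 00.
K' ⊕ ipad = 6c be ab 57 36; K' ⊕ opad = 06 d4 c1 3d 5c.
Inner hash: sum = 108+190+171+87+54+119+101+112+117 = 1059; mod 256 = 35 → 23.
Outer hash (recomputed tag): sum = 6+212+193+61+92+35 = 599; mod 256 = 87 → 57.
Recomputed tag = 57; claimed = 57 → match.

valid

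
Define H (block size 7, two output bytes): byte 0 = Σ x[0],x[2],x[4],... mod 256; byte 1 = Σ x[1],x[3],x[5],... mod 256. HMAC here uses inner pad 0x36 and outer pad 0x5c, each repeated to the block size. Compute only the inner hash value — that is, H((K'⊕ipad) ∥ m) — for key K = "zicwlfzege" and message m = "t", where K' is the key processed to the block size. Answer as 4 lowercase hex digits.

Key "zicwlfzege" = 7a 69 63 77 6c 66 7a 65 67 65 is 10 bytes > B = 7, so hash it first: H(key) = 2a 10, then zero-pad to 7 bytes: K' = 2a 10 00 00 00 00 00.
K' ⊕ ipad = 1c 26 36 36 36 36 36.
Inner input = 1c 26 36 36 36 36 36 ∥ 74.
Inner hash: even-index sum = 190 mod 256 = 190; odd-index sum = 262 mod 256 = 6 → be 06.

be06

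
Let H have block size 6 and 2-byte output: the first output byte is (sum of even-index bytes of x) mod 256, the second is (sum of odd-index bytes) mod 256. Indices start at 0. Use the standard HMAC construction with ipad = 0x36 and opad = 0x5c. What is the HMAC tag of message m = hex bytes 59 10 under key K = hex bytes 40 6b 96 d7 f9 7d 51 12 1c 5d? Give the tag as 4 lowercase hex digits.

Key hex bytes 40 6b 96 d7 f9 7d 51 12 1c 5d is 10 bytes > B = 6, so hash it first: H(key) = 3c 2e, then zero-pad to 6 bytes: K' = 3c 2e 00 00 00 00.
K' ⊕ ipad = 0a 18 36 36 36 36.  K' ⊕ opad = 60 72 5c 5c 5c 5c.
Inner input = (K'⊕ipad) ∥ m = 0a 18 36 36 36 36 ∥ 59 10.
Inner hash: even-index sum = 207 mod 256 = 207; odd-index sum = 148 mod 256 = 148 → cf 94.
Outer input = (K'⊕opad) ∥ inner = 60 72 5c 5c 5c 5c ∥ cf 94.
Outer hash (tag): even-index sum = 487 mod 256 = 231; odd-index sum = 446 mod 256 = 190 → e7 be.

e7be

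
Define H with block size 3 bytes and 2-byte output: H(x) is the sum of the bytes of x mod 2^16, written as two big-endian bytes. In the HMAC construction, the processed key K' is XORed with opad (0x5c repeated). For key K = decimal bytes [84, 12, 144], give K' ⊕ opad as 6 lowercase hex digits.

Key decimal bytes [84, 12, 144] = 54 0c 90 is exactly B = 3 bytes: K' = 54 0c 90.
XOR each byte with 0x5c: 54⊕5c=08, 0c⊕5c=50, 90⊕5c=cc.

0850cc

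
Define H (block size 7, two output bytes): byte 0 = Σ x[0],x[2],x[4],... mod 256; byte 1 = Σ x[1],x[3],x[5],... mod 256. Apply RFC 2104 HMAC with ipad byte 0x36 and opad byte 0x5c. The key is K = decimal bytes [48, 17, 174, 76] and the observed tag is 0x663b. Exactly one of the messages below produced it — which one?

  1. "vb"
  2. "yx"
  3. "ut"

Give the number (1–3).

2

Key decimal bytes [48, 17, 174, 76] = 30 11 ae 4c is 4 bytes ≤ B = 7; zero-pad to 7 bytes: K' = 30 11 ae 4c 00 00 00.
K' ⊕ ipad = 06 27 98 7a 36 36 36; K' ⊕ opad = 6c 4d f2 10 5c 5c 5c.
m1: inner = H(06 27 98 7a 36 36 36 76 62) = 6c 4d; tag = H(6c 4d f2 10 5c 5c 5c 6c 4d) = 6325
m2: inner = H(06 27 98 7a 36 36 36 79 78) = 82 50; tag = H(6c 4d f2 10 5c 5c 5c 82 50) = 663b ← matches
m3: inner = H(06 27 98 7a 36 36 36 75 74) = 7e 4c; tag = H(6c 4d f2 10 5c 5c 5c 7e 4c) = 6237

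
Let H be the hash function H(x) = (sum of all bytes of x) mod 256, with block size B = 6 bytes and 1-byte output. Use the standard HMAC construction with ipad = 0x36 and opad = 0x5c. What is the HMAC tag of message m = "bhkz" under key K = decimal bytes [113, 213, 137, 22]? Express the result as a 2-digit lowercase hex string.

b1

Key decimal bytes [113, 213, 137, 22] = 71 d5 89 16 is 4 bytes ≤ B = 6; zero-pad to 6 bytes: K' = 71 d5 89 16 00 00.
K' ⊕ ipad = 47 e3 bf 20 36 36.  K' ⊕ opad = 2d 89 d5 4a 5c 5c.
Inner input = (K'⊕ipad) ∥ m = 47 e3 bf 20 36 36 ∥ 62 68 6b 7a.
Inner hash: sum = 71+227+191+32+54+54+98+104+107+122 = 1060; mod 256 = 36 → 24.
Outer input = (K'⊕opad) ∥ inner = 2d 89 d5 4a 5c 5c ∥ 24.
Outer hash (tag): sum = 45+137+213+74+92+92+36 = 689; mod 256 = 177 → b1.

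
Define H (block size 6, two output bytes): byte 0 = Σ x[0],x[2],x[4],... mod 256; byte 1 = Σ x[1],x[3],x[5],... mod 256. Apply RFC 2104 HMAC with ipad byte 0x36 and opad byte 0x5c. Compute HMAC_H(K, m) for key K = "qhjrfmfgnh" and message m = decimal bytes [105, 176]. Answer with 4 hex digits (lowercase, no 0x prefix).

f93e

Key "qhjrfmfgnh" = 71 68 6a 72 66 6d 66 67 6e 68 is 10 bytes > B = 6, so hash it first: H(key) = 15 16, then zero-pad to 6 bytes: K' = 15 16 00 00 00 00.
K' ⊕ ipad = 23 20 36 36 36 36.  K' ⊕ opad = 49 4a 5c 5c 5c 5c.
Inner input = (K'⊕ipad) ∥ m = 23 20 36 36 36 36 ∥ 69 b0.
Inner hash: even-index sum = 248 mod 256 = 248; odd-index sum = 316 mod 256 = 60 → f8 3c.
Outer input = (K'⊕opad) ∥ inner = 49 4a 5c 5c 5c 5c ∥ f8 3c.
Outer hash (tag): even-index sum = 505 mod 256 = 249; odd-index sum = 318 mod 256 = 62 → f9 3e.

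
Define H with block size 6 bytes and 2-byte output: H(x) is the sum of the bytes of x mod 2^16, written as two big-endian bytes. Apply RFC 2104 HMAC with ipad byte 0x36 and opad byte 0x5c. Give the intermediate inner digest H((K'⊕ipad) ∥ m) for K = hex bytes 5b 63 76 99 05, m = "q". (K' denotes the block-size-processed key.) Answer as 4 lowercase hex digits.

028b

Key hex bytes 5b 63 76 99 05 is 5 bytes ≤ B = 6; zero-pad to 6 bytes: K' = 5b 63 76 99 05 00.
K' ⊕ ipad = 6d 55 40 af 33 36.
Inner input = 6d 55 40 af 33 36 ∥ 71.
Inner hash: sum = 109+85+64+175+51+54+113 = 651 → 02 8b.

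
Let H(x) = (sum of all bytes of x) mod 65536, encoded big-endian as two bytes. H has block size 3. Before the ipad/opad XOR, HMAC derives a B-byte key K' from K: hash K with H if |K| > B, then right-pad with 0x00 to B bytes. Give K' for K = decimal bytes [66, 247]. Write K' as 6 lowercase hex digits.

42f700

Key decimal bytes [66, 247] = 42 f7 is 2 bytes ≤ B = 3; zero-pad to 3 bytes: K' = 42 f7 00.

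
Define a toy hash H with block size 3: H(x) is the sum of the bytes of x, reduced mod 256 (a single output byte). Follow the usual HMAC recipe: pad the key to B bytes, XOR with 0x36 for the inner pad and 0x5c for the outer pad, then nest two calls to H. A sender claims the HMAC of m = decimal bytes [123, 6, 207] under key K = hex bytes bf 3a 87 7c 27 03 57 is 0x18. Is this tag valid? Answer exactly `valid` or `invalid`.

invalid

Key hex bytes bf 3a 87 7c 27 03 57 is 7 bytes > B = 3, so hash it first: H(key) = 7d, then zero-pad to 3 bytes: K' = 7d 00 00.
K' ⊕ ipad = 4b 36 36; K' ⊕ opad = 21 5c 5c.
Inner hash: sum = 75+54+54+123+6+207 = 519; mod 256 = 7 → 07.
Outer hash (recomputed tag): sum = 33+92+92+7 = 224 → e0.
Recomputed tag = e0; claimed = 18 → mismatch.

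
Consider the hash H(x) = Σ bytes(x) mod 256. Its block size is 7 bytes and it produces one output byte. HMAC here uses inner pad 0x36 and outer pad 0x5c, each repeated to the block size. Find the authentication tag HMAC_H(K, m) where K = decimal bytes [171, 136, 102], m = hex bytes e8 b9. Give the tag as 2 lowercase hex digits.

99

Key decimal bytes [171, 136, 102] = ab 88 66 is 3 bytes ≤ B = 7; zero-pad to 7 bytes: K' = ab 88 66 00 00 00 00.
K' ⊕ ipad = 9d be 50 36 36 36 36.  K' ⊕ opad = f7 d4 3a 5c 5c 5c 5c.
Inner input = (K'⊕ipad) ∥ m = 9d be 50 36 36 36 36 ∥ e8 b9.
Inner hash: sum = 157+190+80+54+54+54+54+232+185 = 1060; mod 256 = 36 → 24.
Outer input = (K'⊕opad) ∥ inner = f7 d4 3a 5c 5c 5c 5c ∥ 24.
Outer hash (tag): sum = 247+212+58+92+92+92+92+36 = 921; mod 256 = 153 → 99.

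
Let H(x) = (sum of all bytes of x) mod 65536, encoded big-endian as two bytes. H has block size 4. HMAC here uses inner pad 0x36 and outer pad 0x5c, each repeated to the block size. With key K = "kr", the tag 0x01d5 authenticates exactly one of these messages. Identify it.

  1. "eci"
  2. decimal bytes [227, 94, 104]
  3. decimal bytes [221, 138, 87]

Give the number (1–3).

2

Key "kr" = 6b 72 is 2 bytes ≤ B = 4; zero-pad to 4 bytes: K' = 6b 72 00 00.
K' ⊕ ipad = 5d 44 36 36; K' ⊕ opad = 37 2e 5c 5c.
m1: inner = H(5d 44 36 36 65 63 69) = 02 3e; tag = H(37 2e 5c 5c 02 3e) = 015d
m2: inner = H(5d 44 36 36 e3 5e 68) = 02 b6; tag = H(37 2e 5c 5c 02 b6) = 01d5 ← matches
m3: inner = H(5d 44 36 36 dd 8a 57) = 02 cb; tag = H(37 2e 5c 5c 02 cb) = 01ea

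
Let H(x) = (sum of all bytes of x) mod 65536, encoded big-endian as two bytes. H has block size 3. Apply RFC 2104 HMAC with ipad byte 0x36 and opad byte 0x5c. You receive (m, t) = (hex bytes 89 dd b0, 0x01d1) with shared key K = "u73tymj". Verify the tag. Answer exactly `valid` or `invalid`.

Key "u73tymj" = 75 37 33 74 79 6d 6a is 7 bytes > B = 3, so hash it first: H(key) = 02 a3, then zero-pad to 3 bytes: K' = 02 a3 00.
K' ⊕ ipad = 34 95 36; K' ⊕ opad = 5e ff 5c.
Inner hash: sum = 52+149+54+137+221+176 = 789 → 03 15.
Outer hash (recomputed tag): sum = 94+255+92+3+21 = 465 → 01 d1.
Recomputed tag = 01d1; claimed = 01d1 → match.

valid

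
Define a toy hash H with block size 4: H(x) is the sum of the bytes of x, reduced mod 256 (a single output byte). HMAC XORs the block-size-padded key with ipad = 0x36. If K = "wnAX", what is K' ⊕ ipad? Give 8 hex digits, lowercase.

4158776e

Key "wnAX" = 77 6e 41 58 is exactly B = 4 bytes: K' = 77 6e 41 58.
XOR each byte with 0x36: 77⊕36=41, 6e⊕36=58, 41⊕36=77, 58⊕36=6e.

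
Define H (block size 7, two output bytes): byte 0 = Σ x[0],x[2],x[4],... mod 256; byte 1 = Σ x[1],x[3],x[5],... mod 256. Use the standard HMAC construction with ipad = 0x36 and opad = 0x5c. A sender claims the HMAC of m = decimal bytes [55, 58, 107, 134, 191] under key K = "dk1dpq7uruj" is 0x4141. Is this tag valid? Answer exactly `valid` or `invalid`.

invalid

Key "dk1dpq7uruj" = 64 6b 31 64 70 71 37 75 72 75 6a is 11 bytes > B = 7, so hash it first: H(key) = 18 2a, then zero-pad to 7 bytes: K' = 18 2a 00 00 00 00 00.
K' ⊕ ipad = 2e 1c 36 36 36 36 36; K' ⊕ opad = 44 76 5c 5c 5c 5c 5c.
Inner hash: even-index sum = 400 mod 256 = 144; odd-index sum = 489 mod 256 = 233 → 90 e9.
Outer hash (recomputed tag): even-index sum = 577 mod 256 = 65; odd-index sum = 446 mod 256 = 190 → 41 be.
Recomputed tag = 41be; claimed = 4141 → mismatch.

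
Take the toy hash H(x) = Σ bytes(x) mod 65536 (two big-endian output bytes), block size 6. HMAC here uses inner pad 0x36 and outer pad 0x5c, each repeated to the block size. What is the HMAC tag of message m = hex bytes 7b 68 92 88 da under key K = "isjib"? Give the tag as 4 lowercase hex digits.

Key "isjib" = 69 73 6a 69 62 is 5 bytes ≤ B = 6; zero-pad to 6 bytes: K' = 69 73 6a 69 62 00.
K' ⊕ ipad = 5f 45 5c 5f 54 36.  K' ⊕ opad = 35 2f 36 35 3e 5c.
Inner input = (K'⊕ipad) ∥ m = 5f 45 5c 5f 54 36 ∥ 7b 68 92 88 da.
Inner hash: sum = 95+69+92+95+84+54+123+104+146+136+218 = 1216 → 04 c0.
Outer input = (K'⊕opad) ∥ inner = 35 2f 36 35 3e 5c ∥ 04 c0.
Outer hash (tag): sum = 53+47+54+53+62+92+4+192 = 557 → 02 2d.

022d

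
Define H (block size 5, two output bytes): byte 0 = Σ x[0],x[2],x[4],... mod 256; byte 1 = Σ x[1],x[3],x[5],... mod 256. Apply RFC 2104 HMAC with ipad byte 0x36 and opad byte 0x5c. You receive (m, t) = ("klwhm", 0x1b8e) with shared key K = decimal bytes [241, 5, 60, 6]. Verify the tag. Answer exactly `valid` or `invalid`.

valid

Key decimal bytes [241, 5, 60, 6] = f1 05 3c 06 is 4 bytes ≤ B = 5; zero-pad to 5 bytes: K' = f1 05 3c 06 00.
K' ⊕ ipad = c7 33 0a 30 36; K' ⊕ opad = ad 59 60 5a 5c.
Inner hash: even-index sum = 475 mod 256 = 219; odd-index sum = 434 mod 256 = 178 → db b2.
Outer hash (recomputed tag): even-index sum = 539 mod 256 = 27; odd-index sum = 398 mod 256 = 142 → 1b 8e.
Recomputed tag = 1b8e; claimed = 1b8e → match.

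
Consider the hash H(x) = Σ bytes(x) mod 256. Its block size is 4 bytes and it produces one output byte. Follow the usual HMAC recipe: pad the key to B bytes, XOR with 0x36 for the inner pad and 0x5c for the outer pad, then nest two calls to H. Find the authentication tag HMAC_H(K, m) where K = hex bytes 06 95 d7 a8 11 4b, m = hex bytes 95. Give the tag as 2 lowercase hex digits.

Key hex bytes 06 95 d7 a8 11 4b is 6 bytes > B = 4, so hash it first: H(key) = 76, then zero-pad to 4 bytes: K' = 76 00 00 00.
K' ⊕ ipad = 40 36 36 36.  K' ⊕ opad = 2a 5c 5c 5c.
Inner input = (K'⊕ipad) ∥ m = 40 36 36 36 ∥ 95.
Inner hash: sum = 64+54+54+54+149 = 375; mod 256 = 119 → 77.
Outer input = (K'⊕opad) ∥ inner = 2a 5c 5c 5c ∥ 77.
Outer hash (tag): sum = 42+92+92+92+119 = 437; mod 256 = 181 → b5.

b5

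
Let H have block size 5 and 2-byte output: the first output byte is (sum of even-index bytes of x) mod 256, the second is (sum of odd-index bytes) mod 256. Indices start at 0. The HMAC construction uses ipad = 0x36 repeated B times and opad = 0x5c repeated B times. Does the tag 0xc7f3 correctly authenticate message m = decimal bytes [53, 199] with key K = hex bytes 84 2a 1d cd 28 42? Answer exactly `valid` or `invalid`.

valid

Key hex bytes 84 2a 1d cd 28 42 is 6 bytes > B = 5, so hash it first: H(key) = c9 39, then zero-pad to 5 bytes: K' = c9 39 00 00 00.
K' ⊕ ipad = ff 0f 36 36 36; K' ⊕ opad = 95 65 5c 5c 5c.
Inner hash: even-index sum = 562 mod 256 = 50; odd-index sum = 122 mod 256 = 122 → 32 7a.
Outer hash (recomputed tag): even-index sum = 455 mod 256 = 199; odd-index sum = 243 mod 256 = 243 → c7 f3.
Recomputed tag = c7f3; claimed = c7f3 → match.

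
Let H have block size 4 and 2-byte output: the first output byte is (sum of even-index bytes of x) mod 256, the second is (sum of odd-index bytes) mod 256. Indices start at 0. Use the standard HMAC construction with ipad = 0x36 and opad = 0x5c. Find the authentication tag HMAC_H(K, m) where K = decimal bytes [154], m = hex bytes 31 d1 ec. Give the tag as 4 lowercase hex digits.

21f5

Key decimal bytes [154] = 9a is 1 byte ≤ B = 4; zero-pad to 4 bytes: K' = 9a 00 00 00.
K' ⊕ ipad = ac 36 36 36.  K' ⊕ opad = c6 5c 5c 5c.
Inner input = (K'⊕ipad) ∥ m = ac 36 36 36 ∥ 31 d1 ec.
Inner hash: even-index sum = 511 mod 256 = 255; odd-index sum = 317 mod 256 = 61 → ff 3d.
Outer input = (K'⊕opad) ∥ inner = c6 5c 5c 5c ∥ ff 3d.
Outer hash (tag): even-index sum = 545 mod 256 = 33; odd-index sum = 245 mod 256 = 245 → 21 f5.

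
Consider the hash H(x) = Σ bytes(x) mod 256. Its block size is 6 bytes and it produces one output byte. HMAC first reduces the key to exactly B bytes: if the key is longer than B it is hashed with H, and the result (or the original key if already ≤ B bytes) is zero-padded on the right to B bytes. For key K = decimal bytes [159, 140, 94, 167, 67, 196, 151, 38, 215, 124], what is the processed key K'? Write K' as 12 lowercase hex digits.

|K| = 10 > B = 6, so first hash the key.
H(K): sum = 159+140+94+167+67+196+151+38+215+124 = 1351; mod 256 = 71 → 47.
Zero-pad H(K) = 47 to 6 bytes: K' = 47 00 00 00 00 00.

470000000000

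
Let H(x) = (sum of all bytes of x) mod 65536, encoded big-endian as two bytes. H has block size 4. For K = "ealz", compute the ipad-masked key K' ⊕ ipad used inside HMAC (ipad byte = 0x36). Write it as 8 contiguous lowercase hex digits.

53575a4c

Key "ealz" = 65 61 6c 7a is exactly B = 4 bytes: K' = 65 61 6c 7a.
XOR each byte with 0x36: 65⊕36=53, 61⊕36=57, 6c⊕36=5a, 7a⊕36=4c.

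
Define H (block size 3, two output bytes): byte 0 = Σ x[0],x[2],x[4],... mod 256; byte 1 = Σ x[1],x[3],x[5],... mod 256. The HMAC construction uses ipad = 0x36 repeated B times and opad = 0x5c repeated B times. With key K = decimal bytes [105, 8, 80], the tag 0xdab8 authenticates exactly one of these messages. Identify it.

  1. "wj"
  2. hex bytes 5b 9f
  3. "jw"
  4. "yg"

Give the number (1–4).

2

Key decimal bytes [105, 8, 80] = 69 08 50 is exactly B = 3 bytes: K' = 69 08 50.
K' ⊕ ipad = 5f 3e 66; K' ⊕ opad = 35 54 0c.
m1: inner = H(5f 3e 66 77 6a) = 2f b5; tag = H(35 54 0c 2f b5) = f683
m2: inner = H(5f 3e 66 5b 9f) = 64 99; tag = H(35 54 0c 64 99) = dab8 ← matches
m3: inner = H(5f 3e 66 6a 77) = 3c a8; tag = H(35 54 0c 3c a8) = e990
m4: inner = H(5f 3e 66 79 67) = 2c b7; tag = H(35 54 0c 2c b7) = f880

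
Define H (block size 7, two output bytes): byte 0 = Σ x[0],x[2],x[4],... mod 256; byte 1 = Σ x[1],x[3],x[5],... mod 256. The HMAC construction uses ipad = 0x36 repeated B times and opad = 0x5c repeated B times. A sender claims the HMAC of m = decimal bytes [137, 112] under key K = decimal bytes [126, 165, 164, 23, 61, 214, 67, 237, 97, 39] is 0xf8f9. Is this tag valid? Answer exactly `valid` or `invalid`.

valid

Key decimal bytes [126, 165, 164, 23, 61, 214, 67, 237, 97, 39] = 7e a5 a4 17 3d d6 43 ed 61 27 is 10 bytes > B = 7, so hash it first: H(key) = 03 a6, then zero-pad to 7 bytes: K' = 03 a6 00 00 00 00 00.
K' ⊕ ipad = 35 90 36 36 36 36 36; K' ⊕ opad = 5f fa 5c 5c 5c 5c 5c.
Inner hash: even-index sum = 327 mod 256 = 71; odd-index sum = 389 mod 256 = 133 → 47 85.
Outer hash (recomputed tag): even-index sum = 504 mod 256 = 248; odd-index sum = 505 mod 256 = 249 → f8 f9.
Recomputed tag = f8f9; claimed = f8f9 → match.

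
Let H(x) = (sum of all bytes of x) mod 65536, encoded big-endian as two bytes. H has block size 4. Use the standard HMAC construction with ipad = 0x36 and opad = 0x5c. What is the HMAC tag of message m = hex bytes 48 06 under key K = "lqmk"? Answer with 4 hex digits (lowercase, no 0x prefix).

016d

Key "lqmk" = 6c 71 6d 6b is exactly B = 4 bytes: K' = 6c 71 6d 6b.
K' ⊕ ipad = 5a 47 5b 5d.  K' ⊕ opad = 30 2d 31 37.
Inner input = (K'⊕ipad) ∥ m = 5a 47 5b 5d ∥ 48 06.
Inner hash: sum = 90+71+91+93+72+6 = 423 → 01 a7.
Outer input = (K'⊕opad) ∥ inner = 30 2d 31 37 ∥ 01 a7.
Outer hash (tag): sum = 48+45+49+55+1+167 = 365 → 01 6d.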